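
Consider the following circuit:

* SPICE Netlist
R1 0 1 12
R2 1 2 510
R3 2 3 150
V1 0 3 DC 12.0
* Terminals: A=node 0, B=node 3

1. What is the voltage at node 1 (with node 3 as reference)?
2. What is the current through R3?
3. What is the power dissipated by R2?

Nodal analysis, taking node 3 as the 0 V reference.
Source V1 fixes V_0 = 12 V.
KCL at each unknown node (sum of currents leaving = 0; resistances in Ω):
  Node 1: (V_1 - 12)/12 + (V_1 - V_2)/510 = 0
  Node 2: (V_2 - V_1)/510 + (V_2 - 0)/150 = 0
Collecting terms (coefficients in siemens):
  0.08529·V_1 - 0.001961·V_2 = 1
  0.008627·V_2 - 0.001961·V_1 = 0
Determinant D = (0.08529)(0.008627) - (-0.001961)(-0.001961) = 0.000732
V_1 = [(1)(0.008627) - (-0.001961)(0)]/D = 11.79 V
V_2 = [(0.08529)(0) - (1)(-0.001961)]/D = 2.679 V
Part 1:
  Read off the nodal solution: V_1 = 11.79 V
Part 2:
  I_R3 = (V_2 - V_3)/R3 = (2.679 - 0)/150 = 0.01786 A
  Magnitude: I_R3 = 0.01786 A
Part 3:
  I_R2 = (V_1 - V_2)/R2 = (11.79 - 2.679)/510 = 0.01786 A
  P_R2 = I_R2² × R2 = (0.01786)² × 510 = 0.1626 W

Final answers:
1. V_1 = 11.79 V
2. I_R3 = 0.01786 A
3. P_R2 = 0.1626 W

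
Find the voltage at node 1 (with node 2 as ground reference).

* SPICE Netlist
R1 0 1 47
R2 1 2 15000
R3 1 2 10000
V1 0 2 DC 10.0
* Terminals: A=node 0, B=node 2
Nodal analysis, taking node 2 as the 0 V reference.
Source V1 fixes V_0 = 10 V.
KCL at each unknown node (sum of currents leaving = 0; resistances in Ω):
  Node 1: (V_1 - 10)/47 + (V_1 - 0)/15000 + (V_1 - 0)/10000 = 0
Collecting terms: 0.02144 × V_1 = 0.2128  =>  V_1 = 9.922 V
The requested potential is V_1 = 9.922 V.

Final answer: V_1 = 9.922 V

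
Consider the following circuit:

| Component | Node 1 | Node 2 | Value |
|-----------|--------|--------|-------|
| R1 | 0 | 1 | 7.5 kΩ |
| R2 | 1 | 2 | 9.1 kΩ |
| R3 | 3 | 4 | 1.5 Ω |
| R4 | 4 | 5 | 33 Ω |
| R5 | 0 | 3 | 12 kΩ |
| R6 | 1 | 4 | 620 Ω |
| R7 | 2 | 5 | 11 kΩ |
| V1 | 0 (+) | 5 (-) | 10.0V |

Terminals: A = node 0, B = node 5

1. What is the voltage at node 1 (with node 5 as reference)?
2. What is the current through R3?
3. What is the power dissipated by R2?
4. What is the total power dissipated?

Nodal analysis, taking node 5 as the 0 V reference.
Source V1 fixes V_0 = 10 V.
KCL at each unknown node (sum of currents leaving = 0; resistances in Ω):
  Node 1: (V_1 - 10)/7500 + (V_1 - V_2)/9100 + (V_1 - V_4)/620 = 0
  Node 2: (V_2 - V_1)/9100 + (V_2 - 0)/11000 = 0
  Node 3: (V_3 - V_4)/1.5 + (V_3 - 10)/12000 = 0
  Node 4: (V_4 - V_3)/1.5 + (V_4 - 0)/33 + (V_4 - V_1)/620 = 0
Collecting terms (coefficients in siemens):
  0.001856·V_1 - 0.0001099·V_2 - 0.001613·V_4 = 0.001333
  0.0002008·V_2 - 0.0001099·V_1 = 0
  0.6667·V_3 - 0.6667·V_4 = 0.0008333
  0.6986·V_4 - 0.001613·V_1 - 0.6667·V_3 = 0
Solving these 4 simultaneous equations (Gaussian elimination) gives:
  V_1 = 0.8021 V, V_2 = 0.439 V, V_3 = 0.06771 V, V_4 = 0.06647 V
Part 1:
  Read off the nodal solution: V_1 = 0.8021 V
Part 2:
  I_R3 = (V_3 - V_4)/R3 = (0.06771 - 0.06647)/1.5 = 0.0008277 A
  Magnitude: I_R3 = 0.0008277 A
Part 3:
  I_R2 = (V_1 - V_2)/R2 = (0.8021 - 0.439)/9100 = 0.0000399 A
  P_R2 = I_R2² × R2 = (0.0000399)² × 9100 = 0.00001449 W
Part 4:
  Power in each resistor, P = (ΔV)²/R:
    P_R1 = (10 - 0.8021)²/7500 = 0.01128 W
    P_R2 = (0.8021 - 0.439)²/9100 = 0.00001449 W
    P_R3 = (0.06771 - 0.06647)²/1.5 = 0.000001028 W
    P_R4 = (0.06647 - 0)²/33 = 0.0001339 W
    P_R5 = (10 - 0.06771)²/12000 = 0.008221 W
    P_R6 = (0.8021 - 0.06647)²/620 = 0.0008728 W
    P_R7 = (0.439 - 0)²/11000 = 0.00001752 W
  P_total = P_R1 + P_R2 + P_R3 + P_R4 + P_R5 + P_R6 + P_R7 = 0.02054 W

Final answers:
1. V_1 = 0.8021 V
2. I_R3 = 0.0008277 A
3. P_R2 = 1.449e-05 W
4. P_total = 0.02054 W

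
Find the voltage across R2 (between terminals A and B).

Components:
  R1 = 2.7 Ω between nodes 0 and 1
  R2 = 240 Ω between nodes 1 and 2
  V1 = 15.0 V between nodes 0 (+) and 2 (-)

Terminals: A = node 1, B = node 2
R1 and R2 are in series across V1 (node 0 → node 1 → node 2), and the output A–B is taken across R2, so this is a voltage divider.
Series current: I = V1/(R1 + R2) = 15/(2.7 + 240) = 15/242.7 = 0.0618 A
V_R2 = I × R2 = V1 × R2/(R1 + R2) = 15 × 240/242.7 = 14.83 V

Final answer: 14.83 V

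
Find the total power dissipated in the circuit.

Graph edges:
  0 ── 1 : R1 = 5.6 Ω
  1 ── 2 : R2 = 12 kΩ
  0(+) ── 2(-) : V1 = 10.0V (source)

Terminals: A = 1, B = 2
Nodal analysis, taking node 2 as the 0 V reference.
Source V1 fixes V_0 = 10 V.
KCL at each unknown node (sum of currents leaving = 0; resistances in Ω):
  Node 1: (V_1 - 10)/5.6 + (V_1 - 0)/12000 = 0
Collecting terms: 0.1787 × V_1 = 1.786  =>  V_1 = 9.995 V
Power in each resistor, P = (ΔV)²/R:
  P_R1 = (10 - 9.995)²/5.6 = 0.000003885 W
  P_R2 = (9.995 - 0)²/12000 = 0.008326 W
P_total = P_R1 + P_R2 = 0.008329 W

Final answer: 0.008329 W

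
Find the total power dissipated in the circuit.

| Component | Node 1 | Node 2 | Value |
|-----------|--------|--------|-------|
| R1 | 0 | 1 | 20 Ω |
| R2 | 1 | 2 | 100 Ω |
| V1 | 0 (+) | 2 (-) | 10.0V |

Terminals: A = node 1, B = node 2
Nodal analysis, taking node 2 as the 0 V reference.
Source V1 fixes V_0 = 10 V.
KCL at each unknown node (sum of currents leaving = 0; resistances in Ω):
  Node 1: (V_1 - 10)/20 + (V_1 - 0)/100 = 0
Collecting terms: 0.06 × V_1 = 0.5  =>  V_1 = 8.333 V
Power in each resistor, P = (ΔV)²/R:
  P_R1 = (10 - 8.333)²/20 = 0.1389 W
  P_R2 = (8.333 - 0)²/100 = 0.6944 W
P_total = P_R1 + P_R2 = 0.8333 W

Final answer: 0.8333 W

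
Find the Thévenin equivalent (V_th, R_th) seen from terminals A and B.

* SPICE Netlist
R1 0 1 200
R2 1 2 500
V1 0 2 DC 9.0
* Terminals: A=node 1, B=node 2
Step 1 — V_th is the open-circuit voltage V_A - V_B (nothing connected across the terminals).
Nodal analysis, taking node 2 as the 0 V reference.
Source V1 fixes V_0 = 9 V.
KCL at each unknown node (sum of currents leaving = 0; resistances in Ω):
  Node 1: (V_1 - 9)/200 + (V_1 - 0)/500 = 0
Collecting terms: 0.007 × V_1 = 0.045  =>  V_1 = 6.429 V
V_th = V_1 - V_2 = 6.429 - 0 = 6.429 V
Step 2 — R_th: zero the source — replace V1 by a short circuit (node 2 merges into node 0) — and find the resistance seen between A (node 1) and B (node 0).
Reduce the network between node 1 (A) and node 0 (B) by series/parallel combination:
  Rp1 = R1 ‖ R2 (parallel, both between nodes 0 and 1) = 1/(1/200 + 1/500) = 142.9 Ω
R_th = 142.9 Ω

Final answer: V_th = 6.429 V, R_th = 142.9 Ω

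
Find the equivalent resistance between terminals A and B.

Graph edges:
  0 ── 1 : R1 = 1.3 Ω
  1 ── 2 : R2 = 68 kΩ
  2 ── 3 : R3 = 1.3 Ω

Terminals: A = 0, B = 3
Reduce the network between node 0 (A) and node 3 (B) by series/parallel combination:
  Rs1 = R1 + R2 (series, joined only at node 1) = 1.3 + 68000 = 68000 Ω
  Rs2 = R3 + Rs1 (series, joined only at node 2) = 1.3 + 68000 = 68000 Ω
R_eq = 68 kΩ

Final answer: 68 kΩ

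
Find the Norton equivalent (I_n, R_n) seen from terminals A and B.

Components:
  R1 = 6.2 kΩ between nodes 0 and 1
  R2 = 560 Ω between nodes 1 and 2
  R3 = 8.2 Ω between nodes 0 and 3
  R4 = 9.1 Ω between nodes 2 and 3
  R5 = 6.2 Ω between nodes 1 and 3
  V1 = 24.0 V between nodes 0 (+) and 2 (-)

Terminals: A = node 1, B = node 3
Find the Thévenin equivalent first; then I_n = V_th/R_th and R_n = R_th.
Step 1 — V_th is the open-circuit voltage V_A - V_B (nothing connected across the terminals).
Nodal analysis, taking node 2 as the 0 V reference.
Source V1 fixes V_0 = 24 V.
KCL at each unknown node (sum of currents leaving = 0; resistances in Ω):
  Node 1: (V_1 - 24)/6200 + (V_1 - 0)/560 + (V_1 - V_3)/6.2 = 0
  Node 3: (V_3 - 24)/8.2 + (V_3 - 0)/9.1 + (V_3 - V_1)/6.2 = 0
Collecting terms (coefficients in siemens):
  0.1632·V_1 - 0.1613·V_3 = 0.003871
  0.3931·V_3 - 0.1613·V_1 = 2.927
Determinant D = (0.1632)(0.3931) - (-0.1613)(-0.1613) = 0.03816
V_1 = [(0.003871)(0.3931) - (-0.1613)(2.927)]/D = 12.41 V
V_3 = [(0.1632)(2.927) - (0.003871)(-0.1613)]/D = 12.54 V
V_th = V_1 - V_3 = 12.41 - 12.54 = -0.1258 V
Step 2 — R_th: zero the source — replace V1 by a short circuit (node 2 merges into node 0) — and find the resistance seen between A (node 1) and B (node 3).
Reduce the network between node 1 (A) and node 3 (B) by series/parallel combination:
  Rp1 = R1 ‖ R2 (parallel, both between nodes 0 and 1) = 1/(1/6200 + 1/560) = 513.6 Ω
  Rp2 = R3 ‖ R4 (parallel, both between nodes 0 and 3) = 1/(1/8.2 + 1/9.1) = 4.313 Ω
  Rs1 = Rp1 + Rp2 (series, joined only at node 0) = 513.6 + 4.313 = 517.9 Ω
  Rp3 = R5 ‖ Rs1 (parallel, both between nodes 1 and 3) = 1/(1/6.2 + 1/517.9) = 6.127 Ω
R_th = 6.127 Ω
I_n = V_th/R_th = -0.1258/6.127 = -0.02054 A, and R_n = R_th = 6.127 Ω

Final answer: I_n = -0.02054 A, R_n = 6.127 Ω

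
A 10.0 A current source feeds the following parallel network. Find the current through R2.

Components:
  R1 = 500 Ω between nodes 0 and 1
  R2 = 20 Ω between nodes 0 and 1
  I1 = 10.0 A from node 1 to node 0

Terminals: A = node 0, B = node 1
All resistors sit directly between nodes 0 and 1, so they are in parallel and share one voltage V; the full source current 10 A splits among them.
1/R_par = 1/500 + 1/20 = 0.052 S  =>  R_par = 19.23 Ω
V = I × R_par = 10 × 19.23 = 192.3 V
I_R2 = V/R2 = 192.3/20 = 9.615 A

Final answer: 9.615 A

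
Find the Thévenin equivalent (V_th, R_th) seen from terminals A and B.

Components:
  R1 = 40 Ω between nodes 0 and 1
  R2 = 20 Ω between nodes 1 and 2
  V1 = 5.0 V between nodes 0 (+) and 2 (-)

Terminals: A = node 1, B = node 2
Step 1 — V_th is the open-circuit voltage V_A - V_B (nothing connected across the terminals).
Nodal analysis, taking node 2 as the 0 V reference.
Source V1 fixes V_0 = 5 V.
KCL at each unknown node (sum of currents leaving = 0; resistances in Ω):
  Node 1: (V_1 - 5)/40 + (V_1 - 0)/20 = 0
Collecting terms: 0.075 × V_1 = 0.125  =>  V_1 = 1.667 V
V_th = V_1 - V_2 = 1.667 - 0 = 1.667 V
Step 2 — R_th: zero the source — replace V1 by a short circuit (node 2 merges into node 0) — and find the resistance seen between A (node 1) and B (node 0).
Reduce the network between node 1 (A) and node 0 (B) by series/parallel combination:
  Rp1 = R1 ‖ R2 (parallel, both between nodes 0 and 1) = 1/(1/40 + 1/20) = 13.33 Ω
R_th = 13.33 Ω

Final answer: V_th = 1.667 V, R_th = 13.33 Ω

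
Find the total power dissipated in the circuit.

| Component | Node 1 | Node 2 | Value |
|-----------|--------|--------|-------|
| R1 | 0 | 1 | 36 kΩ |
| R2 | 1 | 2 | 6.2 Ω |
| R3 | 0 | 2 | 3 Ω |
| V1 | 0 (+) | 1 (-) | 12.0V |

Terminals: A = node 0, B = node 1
Nodal analysis, taking node 1 as the 0 V reference.
Source V1 fixes V_0 = 12 V.
KCL at each unknown node (sum of currents leaving = 0; resistances in Ω):
  Node 2: (V_2 - 0)/6.2 + (V_2 - 12)/3 = 0
Collecting terms: 0.4946 × V_2 = 4  =>  V_2 = 8.087 V
Power in each resistor, P = (ΔV)²/R:
  P_R1 = (12 - 0)²/36000 = 0.004 W
  P_R2 = (0 - 8.087)²/6.2 = 10.55 W
  P_R3 = (12 - 8.087)²/3 = 5.104 W
P_total = P_R1 + P_R2 + P_R3 = 15.66 W

Final answer: 15.66 W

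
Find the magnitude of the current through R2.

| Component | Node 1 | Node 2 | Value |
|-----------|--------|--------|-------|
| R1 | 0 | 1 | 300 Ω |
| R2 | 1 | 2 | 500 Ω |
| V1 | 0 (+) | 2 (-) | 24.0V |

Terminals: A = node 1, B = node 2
Nodal analysis, taking node 2 as the 0 V reference.
Source V1 fixes V_0 = 24 V.
KCL at each unknown node (sum of currents leaving = 0; resistances in Ω):
  Node 1: (V_1 - 24)/300 + (V_1 - 0)/500 = 0
Collecting terms: 0.005333 × V_1 = 0.08  =>  V_1 = 15 V
I_R2 = (V_1 - V_2)/R2 = (15 - 0)/500 = 0.03 A
|I_R2| = 0.03 A

Final answer: |I_R2| = 0.03 A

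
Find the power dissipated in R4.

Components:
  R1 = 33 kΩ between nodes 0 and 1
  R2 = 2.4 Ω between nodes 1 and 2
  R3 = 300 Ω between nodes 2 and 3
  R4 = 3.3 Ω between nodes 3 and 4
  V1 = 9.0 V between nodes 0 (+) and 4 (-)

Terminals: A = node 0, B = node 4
Nodal analysis, taking node 4 as the 0 V reference.
Source V1 fixes V_0 = 9 V.
KCL at each unknown node (sum of currents leaving = 0; resistances in Ω):
  Node 1: (V_1 - 9)/33000 + (V_1 - V_2)/2.4 = 0
  Node 2: (V_2 - V_1)/2.4 + (V_2 - V_3)/300 = 0
  Node 3: (V_3 - V_2)/300 + (V_3 - 0)/3.3 = 0
Collecting terms (coefficients in siemens):
  0.4167·V_1 - 0.4167·V_2 = 0.0002727
  0.42·V_2 - 0.4167·V_1 - 0.003333·V_3 = 0
  0.3064·V_3 - 0.003333·V_2 = 0
Solving these 3 simultaneous equations (Gaussian elimination) gives:
  V_1 = 0.08261 V, V_2 = 0.08196 V, V_3 = 0.0008917 V
I_R4 = (V_3 - V_4)/R4 = (0.0008917 - 0)/3.3 = 0.0002702 A
P_R4 = I_R4² × R4 = (0.0002702)² × 3.3 = 0.000000241 W

Final answer: 2.41e-07 W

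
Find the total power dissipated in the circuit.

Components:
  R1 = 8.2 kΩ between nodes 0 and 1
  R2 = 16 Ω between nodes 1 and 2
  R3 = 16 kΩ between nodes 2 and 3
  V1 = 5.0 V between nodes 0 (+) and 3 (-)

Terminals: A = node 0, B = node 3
Nodal analysis, taking node 3 as the 0 V reference.
Source V1 fixes V_0 = 5 V.
KCL at each unknown node (sum of currents leaving = 0; resistances in Ω):
  Node 1: (V_1 - 5)/8200 + (V_1 - V_2)/16 = 0
  Node 2: (V_2 - V_1)/16 + (V_2 - 0)/16000 = 0
Collecting terms (coefficients in siemens):
  0.06262·V_1 - 0.0625·V_2 = 0.0006098
  0.06256·V_2 - 0.0625·V_1 = 0
Determinant D = (0.06262)(0.06256) - (-0.0625)(-0.0625) = 0.00001154
V_1 = [(0.0006098)(0.06256) - (-0.0625)(0)]/D = 3.307 V
V_2 = [(0.06262)(0) - (0.0006098)(-0.0625)]/D = 3.304 V
Power in each resistor, P = (ΔV)²/R:
  P_R1 = (5 - 3.307)²/8200 = 0.0003496 W
  P_R2 = (3.307 - 3.304)²/16 = 0.0000006821 W
  P_R3 = (3.304 - 0)²/16000 = 0.0006821 W
P_total = P_R1 + P_R2 + P_R3 = 0.001032 W

Final answer: 0.001032 W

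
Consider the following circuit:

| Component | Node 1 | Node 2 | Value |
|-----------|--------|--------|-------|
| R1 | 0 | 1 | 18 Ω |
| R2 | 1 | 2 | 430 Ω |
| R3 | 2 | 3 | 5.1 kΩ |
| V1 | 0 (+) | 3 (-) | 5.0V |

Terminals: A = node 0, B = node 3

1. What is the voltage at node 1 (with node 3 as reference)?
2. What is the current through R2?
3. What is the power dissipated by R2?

Nodal analysis, taking node 3 as the 0 V reference.
Source V1 fixes V_0 = 5 V.
KCL at each unknown node (sum of currents leaving = 0; resistances in Ω):
  Node 1: (V_1 - 5)/18 + (V_1 - V_2)/430 = 0
  Node 2: (V_2 - V_1)/430 + (V_2 - 0)/5100 = 0
Collecting terms (coefficients in siemens):
  0.05788·V_1 - 0.002326·V_2 = 0.2778
  0.002522·V_2 - 0.002326·V_1 = 0
Determinant D = (0.05788)(0.002522) - (-0.002326)(-0.002326) = 0.0001405
V_1 = [(0.2778)(0.002522) - (-0.002326)(0)]/D = 4.984 V
V_2 = [(0.05788)(0) - (0.2778)(-0.002326)]/D = 4.596 V
Part 1:
  Read off the nodal solution: V_1 = 4.984 V
Part 2:
  I_R2 = (V_1 - V_2)/R2 = (4.984 - 4.596)/430 = 0.0009012 A
  Magnitude: I_R2 = 0.0009012 A
Part 3:
  I_R2 = (V_1 - V_2)/R2 = (4.984 - 4.596)/430 = 0.0009012 A
  P_R2 = I_R2² × R2 = (0.0009012)² × 430 = 0.0003492 W

Final answers:
1. V_1 = 4.984 V
2. I_R2 = 0.0009012 A
3. P_R2 = 0.0003492 W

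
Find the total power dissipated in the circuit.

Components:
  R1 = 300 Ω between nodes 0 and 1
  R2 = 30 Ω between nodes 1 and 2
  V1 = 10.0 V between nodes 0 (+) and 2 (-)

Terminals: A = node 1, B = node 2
Nodal analysis, taking node 2 as the 0 V reference.
Source V1 fixes V_0 = 10 V.
KCL at each unknown node (sum of currents leaving = 0; resistances in Ω):
  Node 1: (V_1 - 10)/300 + (V_1 - 0)/30 = 0
Collecting terms: 0.03667 × V_1 = 0.03333  =>  V_1 = 0.9091 V
Power in each resistor, P = (ΔV)²/R:
  P_R1 = (10 - 0.9091)²/300 = 0.2755 W
  P_R2 = (0.9091 - 0)²/30 = 0.02755 W
P_total = P_R1 + P_R2 = 0.303 W

Final answer: 0.303 W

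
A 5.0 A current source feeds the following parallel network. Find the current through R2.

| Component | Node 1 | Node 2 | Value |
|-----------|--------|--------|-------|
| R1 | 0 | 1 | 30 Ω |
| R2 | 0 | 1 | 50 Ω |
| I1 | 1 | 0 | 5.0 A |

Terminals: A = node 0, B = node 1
All resistors sit directly between nodes 0 and 1, so they are in parallel and share one voltage V; the full source current 5 A splits among them.
1/R_par = 1/30 + 1/50 = 0.05333 S  =>  R_par = 18.75 Ω
V = I × R_par = 5 × 18.75 = 93.75 V
I_R2 = V/R2 = 93.75/50 = 1.875 A

Final answer: 1.875 A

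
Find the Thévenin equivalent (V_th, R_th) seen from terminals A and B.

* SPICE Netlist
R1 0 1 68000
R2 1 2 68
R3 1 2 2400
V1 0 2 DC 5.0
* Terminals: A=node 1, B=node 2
Step 1 — V_th is the open-circuit voltage V_A - V_B (nothing connected across the terminals).
Nodal analysis, taking node 2 as the 0 V reference.
Source V1 fixes V_0 = 5 V.
KCL at each unknown node (sum of currents leaving = 0; resistances in Ω):
  Node 1: (V_1 - 5)/68000 + (V_1 - 0)/68 + (V_1 - 0)/2400 = 0
Collecting terms: 0.01514 × V_1 = 0.00007353  =>  V_1 = 0.004858 V
V_th = V_1 - V_2 = 0.004858 - 0 = 0.004858 V
Step 2 — R_th: zero the source — replace V1 by a short circuit (node 2 merges into node 0) — and find the resistance seen between A (node 1) and B (node 0).
Reduce the network between node 1 (A) and node 0 (B) by series/parallel combination:
  Rp1 = R1 ‖ R2 ‖ R3 (parallel, all between nodes 0 and 1) = 1/(1/68000 + 1/68 + 1/2400) = 66.06 Ω
R_th = 66.06 Ω

Final answer: V_th = 0.004858 V, R_th = 66.06 Ω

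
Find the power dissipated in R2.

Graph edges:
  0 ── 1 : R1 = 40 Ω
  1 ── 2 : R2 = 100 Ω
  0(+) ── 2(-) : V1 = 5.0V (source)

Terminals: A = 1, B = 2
Nodal analysis, taking node 2 as the 0 V reference.
Source V1 fixes V_0 = 5 V.
KCL at each unknown node (sum of currents leaving = 0; resistances in Ω):
  Node 1: (V_1 - 5)/40 + (V_1 - 0)/100 = 0
Collecting terms: 0.035 × V_1 = 0.125  =>  V_1 = 3.571 V
I_R2 = (V_1 - V_2)/R2 = (3.571 - 0)/100 = 0.03571 A
P_R2 = I_R2² × R2 = (0.03571)² × 100 = 0.1276 W

Final answer: 0.1276 W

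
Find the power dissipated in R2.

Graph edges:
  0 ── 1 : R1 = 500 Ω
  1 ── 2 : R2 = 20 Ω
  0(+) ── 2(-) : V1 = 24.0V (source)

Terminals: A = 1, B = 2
Nodal analysis, taking node 2 as the 0 V reference.
Source V1 fixes V_0 = 24 V.
KCL at each unknown node (sum of currents leaving = 0; resistances in Ω):
  Node 1: (V_1 - 24)/500 + (V_1 - 0)/20 = 0
Collecting terms: 0.052 × V_1 = 0.048  =>  V_1 = 0.9231 V
I_R2 = (V_1 - V_2)/R2 = (0.9231 - 0)/20 = 0.04615 A
P_R2 = I_R2² × R2 = (0.04615)² × 20 = 0.0426 W

Final answer: 0.0426 W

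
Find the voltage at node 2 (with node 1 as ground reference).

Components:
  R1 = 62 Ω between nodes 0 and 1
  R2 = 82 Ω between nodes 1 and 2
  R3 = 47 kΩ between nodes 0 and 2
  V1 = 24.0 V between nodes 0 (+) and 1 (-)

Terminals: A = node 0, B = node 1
Nodal analysis, taking node 1 as the 0 V reference.
Source V1 fixes V_0 = 24 V.
KCL at each unknown node (sum of currents leaving = 0; resistances in Ω):
  Node 2: (V_2 - 0)/82 + (V_2 - 24)/47000 = 0
Collecting terms: 0.01222 × V_2 = 0.0005106  =>  V_2 = 0.0418 V
The requested potential is V_2 = 0.0418 V.

Final answer: V_2 = 0.0418 V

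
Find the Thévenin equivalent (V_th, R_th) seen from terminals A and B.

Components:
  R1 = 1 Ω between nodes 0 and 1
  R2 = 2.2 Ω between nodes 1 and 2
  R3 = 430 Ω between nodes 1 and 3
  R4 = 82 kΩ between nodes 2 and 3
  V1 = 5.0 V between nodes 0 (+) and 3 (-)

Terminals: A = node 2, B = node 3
Step 1 — V_th is the open-circuit voltage V_A - V_B (nothing connected across the terminals).
Nodal analysis, taking node 3 as the 0 V reference.
Source V1 fixes V_0 = 5 V.
KCL at each unknown node (sum of currents leaving = 0; resistances in Ω):
  Node 1: (V_1 - 5)/1 + (V_1 - V_2)/2.2 + (V_1 - 0)/430 = 0
  Node 2: (V_2 - V_1)/2.2 + (V_2 - 0)/82000 = 0
Collecting terms (coefficients in siemens):
  1.457·V_1 - 0.4545·V_2 = 5
  0.4546·V_2 - 0.4545·V_1 = 0
Determinant D = (1.457)(0.4546) - (-0.4545)(-0.4545) = 0.4556
V_1 = [(5)(0.4546) - (-0.4545)(0)]/D = 4.988 V
V_2 = [(1.457)(0) - (5)(-0.4545)]/D = 4.988 V
V_th = V_2 - V_3 = 4.988 - 0 = 4.988 V
Step 2 — R_th: zero the source — replace V1 by a short circuit (node 3 merges into node 0) — and find the resistance seen between A (node 2) and B (node 0).
Reduce the network between node 2 (A) and node 0 (B) by series/parallel combination:
  Rp1 = R1 ‖ R3 (parallel, both between nodes 0 and 1) = 1/(1/1 + 1/430) = 0.9977 Ω
  Rs1 = R2 + Rp1 (series, joined only at node 1) = 2.2 + 0.9977 = 3.198 Ω
  Rp2 = R4 ‖ Rs1 (parallel, both between nodes 0 and 2) = 1/(1/82000 + 1/3.198) = 3.198 Ω
R_th = 3.198 Ω

Final answer: V_th = 4.988 V, R_th = 3.198 Ω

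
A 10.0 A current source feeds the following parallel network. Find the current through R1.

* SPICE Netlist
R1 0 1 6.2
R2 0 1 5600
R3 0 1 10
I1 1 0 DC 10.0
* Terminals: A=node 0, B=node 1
All resistors sit directly between nodes 0 and 1, so they are in parallel and share one voltage V; the full source current 10 A splits among them.
1/R_par = 1/6.2 + 1/5600 + 1/10 = 0.2615 S  =>  R_par = 3.825 Ω
V = I × R_par = 10 × 3.825 = 38.25 V
I_R1 = V/R1 = 38.25/6.2 = 6.169 A

Final answer: 6.169 A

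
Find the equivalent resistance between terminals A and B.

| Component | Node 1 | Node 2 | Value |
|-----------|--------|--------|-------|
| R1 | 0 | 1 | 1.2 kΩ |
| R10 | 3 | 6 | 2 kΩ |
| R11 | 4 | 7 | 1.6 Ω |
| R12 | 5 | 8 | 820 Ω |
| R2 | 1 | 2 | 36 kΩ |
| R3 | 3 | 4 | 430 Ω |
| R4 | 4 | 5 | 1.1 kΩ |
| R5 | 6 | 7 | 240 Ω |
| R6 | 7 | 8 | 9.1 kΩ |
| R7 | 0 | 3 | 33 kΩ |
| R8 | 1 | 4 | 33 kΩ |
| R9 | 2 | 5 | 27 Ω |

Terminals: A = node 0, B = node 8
The network is not a plain series/parallel combination. Inject a 1 A test current into terminal A (node 0) and return it from terminal B (node 8); then R_eq = V_A / (1 A).
Nodal analysis, taking node 8 as the 0 V reference.
Current source I_test pushes 1 A into node 0 and draws it out of node 8.
KCL at each unknown node (sum of currents leaving = 0; resistances in Ω):
  Node 0: (V_0 - V_1)/1200 + (V_0 - V_3)/33000 - 1 = 0
  Node 1: (V_1 - V_0)/1200 + (V_1 - V_2)/36000 + (V_1 - V_4)/33000 = 0
  Node 2: (V_2 - V_1)/36000 + (V_2 - V_5)/27 = 0
  Node 3: (V_3 - V_0)/33000 + (V_3 - V_4)/430 + (V_3 - V_6)/2000 = 0
  Node 4: (V_4 - V_1)/33000 + (V_4 - V_3)/430 + (V_4 - V_5)/1100 + (V_4 - V_7)/1.6 = 0
  Node 5: (V_5 - V_2)/27 + (V_5 - V_4)/1100 + (V_5 - 0)/820 = 0
  Node 6: (V_6 - V_3)/2000 + (V_6 - V_7)/240 = 0
  Node 7: (V_7 - V_4)/1.6 + (V_7 - V_6)/240 + (V_7 - 0)/9100 = 0
Collecting terms (coefficients in siemens):
  0.0008636·V_0 - 0.0008333·V_1 - 0.0000303·V_3 = 1
  0.0008914·V_1 - 0.0008333·V_0 - 0.00002778·V_2 - 0.0000303·V_4 = 0
  0.03706·V_2 - 0.00002778·V_1 - 0.03704·V_5 = 0
  0.002856·V_3 - 0.0000303·V_0 - 0.002326·V_4 - 0.0005·V_6 = 0
  0.6283·V_4 - 0.0000303·V_1 - 0.002326·V_3 - 0.0009091·V_5 - 0.625·V_7 = 0
  0.03917·V_5 - 0.03704·V_2 - 0.0009091·V_4 = 0
  0.004667·V_6 - 0.0005·V_3 - 0.004167·V_7 = 0
  0.6293·V_7 - 0.625·V_4 - 0.004167·V_6 = 0
Solving these 8 simultaneous equations (Gaussian elimination) gives:
  V_0 = 12980 V, V_1 = 12200 V, V_2 = 711.9 V, V_3 = 1422 V
  V_4 = 1296 V, V_5 = 703.3 V, V_6 = 1309 V, V_7 = 1295 V
R_eq = V_0 / 1 A = 12980 Ω = 12.98 kΩ

Final answer: 12.98 kΩ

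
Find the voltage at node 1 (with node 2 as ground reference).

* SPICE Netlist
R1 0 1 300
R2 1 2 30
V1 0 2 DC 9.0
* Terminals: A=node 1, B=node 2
Nodal analysis, taking node 2 as the 0 V reference.
Source V1 fixes V_0 = 9 V.
KCL at each unknown node (sum of currents leaving = 0; resistances in Ω):
  Node 1: (V_1 - 9)/300 + (V_1 - 0)/30 = 0
Collecting terms: 0.03667 × V_1 = 0.03  =>  V_1 = 0.8182 V
The requested potential is V_1 = 0.8182 V.

Final answer: V_1 = 0.8182 V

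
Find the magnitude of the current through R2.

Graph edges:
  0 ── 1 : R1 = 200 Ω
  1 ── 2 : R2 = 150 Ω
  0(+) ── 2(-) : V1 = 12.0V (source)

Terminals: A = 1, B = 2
Nodal analysis, taking node 2 as the 0 V reference.
Source V1 fixes V_0 = 12 V.
KCL at each unknown node (sum of currents leaving = 0; resistances in Ω):
  Node 1: (V_1 - 12)/200 + (V_1 - 0)/150 = 0
Collecting terms: 0.01167 × V_1 = 0.06  =>  V_1 = 5.143 V
I_R2 = (V_1 - V_2)/R2 = (5.143 - 0)/150 = 0.03429 A
|I_R2| = 0.03429 A

Final answer: |I_R2| = 0.03429 A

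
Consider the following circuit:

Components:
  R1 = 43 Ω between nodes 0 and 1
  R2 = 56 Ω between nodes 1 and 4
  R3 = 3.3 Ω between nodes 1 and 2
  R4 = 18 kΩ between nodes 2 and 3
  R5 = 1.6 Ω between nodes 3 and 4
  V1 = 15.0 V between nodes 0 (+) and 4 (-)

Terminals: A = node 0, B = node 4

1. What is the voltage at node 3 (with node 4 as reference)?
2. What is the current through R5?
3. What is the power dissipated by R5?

Nodal analysis, taking node 4 as the 0 V reference.
Source V1 fixes V_0 = 15 V.
KCL at each unknown node (sum of currents leaving = 0; resistances in Ω):
  Node 1: (V_1 - 15)/43 + (V_1 - 0)/56 + (V_1 - V_2)/3.3 = 0
  Node 2: (V_2 - V_1)/3.3 + (V_2 - V_3)/18000 = 0
  Node 3: (V_3 - V_2)/18000 + (V_3 - 0)/1.6 = 0
Collecting terms (coefficients in siemens):
  0.3441·V_1 - 0.303·V_2 = 0.3488
  0.3031·V_2 - 0.303·V_1 - 0.00005556·V_3 = 0
  0.6251·V_3 - 0.00005556·V_2 = 0
Solving these 3 simultaneous equations (Gaussian elimination) gives:
  V_1 = 8.473 V, V_2 = 8.472 V, V_3 = 0.000753 V
Part 1:
  Read off the nodal solution: V_3 = 0.000753 V
Part 2:
  I_R5 = (V_3 - V_4)/R5 = (0.000753 - 0)/1.6 = 0.0004706 A
  Magnitude: I_R5 = 0.0004706 A
Part 3:
  I_R5 = (V_3 - V_4)/R5 = (0.000753 - 0)/1.6 = 0.0004706 A
  P_R5 = I_R5² × R5 = (0.0004706)² × 1.6 = 0.0000003544 W

Final answers:
1. V_3 = 0.000753 V
2. I_R5 = 0.0004706 A
3. P_R5 = 3.544e-07 W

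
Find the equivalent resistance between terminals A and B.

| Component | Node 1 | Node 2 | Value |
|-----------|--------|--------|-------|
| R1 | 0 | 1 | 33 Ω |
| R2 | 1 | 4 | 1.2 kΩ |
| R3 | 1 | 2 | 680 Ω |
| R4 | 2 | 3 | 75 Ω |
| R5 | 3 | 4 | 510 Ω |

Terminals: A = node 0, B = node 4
Reduce the network between node 0 (A) and node 4 (B) by series/parallel combination:
  Rs1 = R3 + R4 (series, joined only at node 2) = 680 + 75 = 755 Ω
  Rs2 = R5 + Rs1 (series, joined only at node 3) = 510 + 755 = 1265 Ω
  Rp1 = R2 ‖ Rs2 (parallel, both between nodes 1 and 4) = 1/(1/1200 + 1/1265) = 615.8 Ω
  Rs3 = R1 + Rp1 (series, joined only at node 1) = 33 + 615.8 = 648.8 Ω
R_eq = 648.8 Ω

Final answer: 648.8 Ω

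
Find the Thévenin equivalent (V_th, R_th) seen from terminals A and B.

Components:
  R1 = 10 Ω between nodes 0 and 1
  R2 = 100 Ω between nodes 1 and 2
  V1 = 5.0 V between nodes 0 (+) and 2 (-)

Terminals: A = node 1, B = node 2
Step 1 — V_th is the open-circuit voltage V_A - V_B (nothing connected across the terminals).
Nodal analysis, taking node 2 as the 0 V reference.
Source V1 fixes V_0 = 5 V.
KCL at each unknown node (sum of currents leaving = 0; resistances in Ω):
  Node 1: (V_1 - 5)/10 + (V_1 - 0)/100 = 0
Collecting terms: 0.11 × V_1 = 0.5  =>  V_1 = 4.545 V
V_th = V_1 - V_2 = 4.545 - 0 = 4.545 V
Step 2 — R_th: zero the source — replace V1 by a short circuit (node 2 merges into node 0) — and find the resistance seen between A (node 1) and B (node 0).
Reduce the network between node 1 (A) and node 0 (B) by series/parallel combination:
  Rp1 = R1 ‖ R2 (parallel, both between nodes 0 and 1) = 1/(1/10 + 1/100) = 9.091 Ω
R_th = 9.091 Ω

Final answer: V_th = 4.545 V, R_th = 9.091 Ω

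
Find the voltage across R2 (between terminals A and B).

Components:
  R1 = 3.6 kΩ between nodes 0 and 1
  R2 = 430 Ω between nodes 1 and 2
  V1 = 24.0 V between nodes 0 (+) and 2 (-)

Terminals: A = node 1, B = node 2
R1 and R2 are in series across V1 (node 0 → node 1 → node 2), and the output A–B is taken across R2, so this is a voltage divider.
Series current: I = V1/(R1 + R2) = 24/(3600 + 430) = 24/4030 = 0.005955 A
V_R2 = I × R2 = V1 × R2/(R1 + R2) = 24 × 430/4030 = 2.561 V

Final answer: 2.561 V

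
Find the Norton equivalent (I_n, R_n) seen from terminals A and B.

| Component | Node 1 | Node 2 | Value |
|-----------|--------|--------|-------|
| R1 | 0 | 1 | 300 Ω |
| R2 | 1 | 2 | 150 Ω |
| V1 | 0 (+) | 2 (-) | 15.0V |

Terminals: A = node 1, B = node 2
Find the Thévenin equivalent first; then I_n = V_th/R_th and R_n = R_th.
Step 1 — V_th is the open-circuit voltage V_A - V_B (nothing connected across the terminals).
Nodal analysis, taking node 2 as the 0 V reference.
Source V1 fixes V_0 = 15 V.
KCL at each unknown node (sum of currents leaving = 0; resistances in Ω):
  Node 1: (V_1 - 15)/300 + (V_1 - 0)/150 = 0
Collecting terms: 0.01 × V_1 = 0.05  =>  V_1 = 5 V
V_th = V_1 - V_2 = 5 - 0 = 5 V
Step 2 — R_th: zero the source — replace V1 by a short circuit (node 2 merges into node 0) — and find the resistance seen between A (node 1) and B (node 0).
Reduce the network between node 1 (A) and node 0 (B) by series/parallel combination:
  Rp1 = R1 ‖ R2 (parallel, both between nodes 0 and 1) = 1/(1/300 + 1/150) = 100 Ω
R_th = 100 Ω
I_n = V_th/R_th = 5/100 = 0.05 A, and R_n = R_th = 100 Ω

Final answer: I_n = 0.05 A, R_n = 100 Ω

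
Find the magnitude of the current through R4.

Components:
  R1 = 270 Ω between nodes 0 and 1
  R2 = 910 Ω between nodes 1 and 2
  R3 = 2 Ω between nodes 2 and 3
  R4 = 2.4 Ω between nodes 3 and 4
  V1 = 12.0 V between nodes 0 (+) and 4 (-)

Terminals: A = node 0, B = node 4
Nodal analysis, taking node 4 as the 0 V reference.
Source V1 fixes V_0 = 12 V.
KCL at each unknown node (sum of currents leaving = 0; resistances in Ω):
  Node 1: (V_1 - 12)/270 + (V_1 - V_2)/910 = 0
  Node 2: (V_2 - V_1)/910 + (V_2 - V_3)/2 = 0
  Node 3: (V_3 - V_2)/2 + (V_3 - 0)/2.4 = 0
Collecting terms (coefficients in siemens):
  0.004803·V_1 - 0.001099·V_2 = 0.04444
  0.5011·V_2 - 0.001099·V_1 - 0.5·V_3 = 0
  0.9167·V_3 - 0.5·V_2 = 0
Solving these 3 simultaneous equations (Gaussian elimination) gives:
  V_1 = 9.264 V, V_2 = 0.04458 V, V_3 = 0.02432 V
I_R4 = (V_3 - V_4)/R4 = (0.02432 - 0)/2.4 = 0.01013 A
|I_R4| = 0.01013 A

Final answer: |I_R4| = 0.01013 A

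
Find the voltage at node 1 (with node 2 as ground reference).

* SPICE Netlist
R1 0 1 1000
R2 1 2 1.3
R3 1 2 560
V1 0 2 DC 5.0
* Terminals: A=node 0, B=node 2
Nodal analysis, taking node 2 as the 0 V reference.
Source V1 fixes V_0 = 5 V.
KCL at each unknown node (sum of currents leaving = 0; resistances in Ω):
  Node 1: (V_1 - 5)/1000 + (V_1 - 0)/1.3 + (V_1 - 0)/560 = 0
Collecting terms: 0.772 × V_1 = 0.005  =>  V_1 = 0.006477 V
The requested potential is V_1 = 0.006477 V.

Final answer: V_1 = 0.006477 V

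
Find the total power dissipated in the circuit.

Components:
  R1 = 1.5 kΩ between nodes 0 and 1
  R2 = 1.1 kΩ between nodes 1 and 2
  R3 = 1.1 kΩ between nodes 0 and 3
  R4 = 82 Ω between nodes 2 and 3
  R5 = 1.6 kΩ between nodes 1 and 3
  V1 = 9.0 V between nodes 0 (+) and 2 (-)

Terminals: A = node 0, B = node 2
Nodal analysis, taking node 2 as the 0 V reference.
Source V1 fixes V_0 = 9 V.
KCL at each unknown node (sum of currents leaving = 0; resistances in Ω):
  Node 1: (V_1 - 9)/1500 + (V_1 - 0)/1100 + (V_1 - V_3)/1600 = 0
  Node 3: (V_3 - 9)/1100 + (V_3 - 0)/82 + (V_3 - V_1)/1600 = 0
Collecting terms (coefficients in siemens):
  0.002201·V_1 - 0.000625·V_3 = 0.006
  0.01373·V_3 - 0.000625·V_1 = 0.008182
Determinant D = (0.002201)(0.01373) - (-0.000625)(-0.000625) = 0.00002982
V_1 = [(0.006)(0.01373) - (-0.000625)(0.008182)]/D = 2.934 V
V_3 = [(0.002201)(0.008182) - (0.006)(-0.000625)]/D = 0.7295 V
Power in each resistor, P = (ΔV)²/R:
  P_R1 = (9 - 2.934)²/1500 = 0.02453 W
  P_R2 = (2.934 - 0)²/1100 = 0.007823 W
  P_R3 = (9 - 0.7295)²/1100 = 0.06218 W
  P_R4 = (0 - 0.7295)²/82 = 0.00649 W
  P_R5 = (2.934 - 0.7295)²/1600 = 0.003036 W
P_total = P_R1 + P_R2 + P_R3 + P_R4 + P_R5 = 0.1041 W

Final answer: 0.1041 W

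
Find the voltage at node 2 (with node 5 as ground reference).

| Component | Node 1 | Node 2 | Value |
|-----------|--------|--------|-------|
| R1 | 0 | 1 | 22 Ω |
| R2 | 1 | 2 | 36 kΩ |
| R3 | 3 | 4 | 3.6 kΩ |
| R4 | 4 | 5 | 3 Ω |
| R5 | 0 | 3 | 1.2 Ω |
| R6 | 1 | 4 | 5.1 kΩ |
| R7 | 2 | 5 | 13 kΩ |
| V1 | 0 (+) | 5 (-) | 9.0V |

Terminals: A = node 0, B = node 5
Nodal analysis, taking node 5 as the 0 V reference.
Source V1 fixes V_0 = 9 V.
KCL at each unknown node (sum of currents leaving = 0; resistances in Ω):
  Node 1: (V_1 - 9)/22 + (V_1 - V_2)/36000 + (V_1 - V_4)/5100 = 0
  Node 2: (V_2 - V_1)/36000 + (V_2 - 0)/13000 = 0
  Node 3: (V_3 - V_4)/3600 + (V_3 - 9)/1.2 = 0
  Node 4: (V_4 - V_3)/3600 + (V_4 - 0)/3 + (V_4 - V_1)/5100 = 0
Collecting terms (coefficients in siemens):
  0.04568·V_1 - 0.00002778·V_2 - 0.0001961·V_4 = 0.4091
  0.0001047·V_2 - 0.00002778·V_1 = 0
  0.8336·V_3 - 0.0002778·V_4 = 7.5
  0.3338·V_4 - 0.0001961·V_1 - 0.0002778·V_3 = 0
Solving these 4 simultaneous equations (Gaussian elimination) gives:
  V_1 = 8.957 V, V_2 = 2.376 V, V_3 = 8.997 V, V_4 = 0.01275 V
The requested potential is V_2 = 2.376 V.

Final answer: V_2 = 2.376 V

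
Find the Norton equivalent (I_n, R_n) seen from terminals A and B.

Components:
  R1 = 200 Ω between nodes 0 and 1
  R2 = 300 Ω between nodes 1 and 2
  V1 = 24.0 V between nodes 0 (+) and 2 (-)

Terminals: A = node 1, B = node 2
Find the Thévenin equivalent first; then I_n = V_th/R_th and R_n = R_th.
Step 1 — V_th is the open-circuit voltage V_A - V_B (nothing connected across the terminals).
Nodal analysis, taking node 2 as the 0 V reference.
Source V1 fixes V_0 = 24 V.
KCL at each unknown node (sum of currents leaving = 0; resistances in Ω):
  Node 1: (V_1 - 24)/200 + (V_1 - 0)/300 = 0
Collecting terms: 0.008333 × V_1 = 0.12  =>  V_1 = 14.4 V
V_th = V_1 - V_2 = 14.4 - 0 = 14.4 V
Step 2 — R_th: zero the source — replace V1 by a short circuit (node 2 merges into node 0) — and find the resistance seen between A (node 1) and B (node 0).
Reduce the network between node 1 (A) and node 0 (B) by series/parallel combination:
  Rp1 = R1 ‖ R2 (parallel, both between nodes 0 and 1) = 1/(1/200 + 1/300) = 120 Ω
R_th = 120 Ω
I_n = V_th/R_th = 14.4/120 = 0.12 A, and R_n = R_th = 120 Ω

Final answer: I_n = 0.12 A, R_n = 120 Ω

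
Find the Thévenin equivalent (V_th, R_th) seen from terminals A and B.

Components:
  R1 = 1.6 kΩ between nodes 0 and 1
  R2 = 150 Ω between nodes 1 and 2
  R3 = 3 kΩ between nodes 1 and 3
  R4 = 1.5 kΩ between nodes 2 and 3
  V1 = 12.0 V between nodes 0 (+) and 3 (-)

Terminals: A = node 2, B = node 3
Step 1 — V_th is the open-circuit voltage V_A - V_B (nothing connected across the terminals).
Nodal analysis, taking node 3 as the 0 V reference.
Source V1 fixes V_0 = 12 V.
KCL at each unknown node (sum of currents leaving = 0; resistances in Ω):
  Node 1: (V_1 - 12)/1600 + (V_1 - V_2)/150 + (V_1 - 0)/3000 = 0
  Node 2: (V_2 - V_1)/150 + (V_2 - 0)/1500 = 0
Collecting terms (coefficients in siemens):
  0.007625·V_1 - 0.006667·V_2 = 0.0075
  0.007333·V_2 - 0.006667·V_1 = 0
Determinant D = (0.007625)(0.007333) - (-0.006667)(-0.006667) = 0.00001147
V_1 = [(0.0075)(0.007333) - (-0.006667)(0)]/D = 4.794 V
V_2 = [(0.007625)(0) - (0.0075)(-0.006667)]/D = 4.358 V
V_th = V_2 - V_3 = 4.358 - 0 = 4.358 V
Step 2 — R_th: zero the source — replace V1 by a short circuit (node 3 merges into node 0) — and find the resistance seen between A (node 2) and B (node 0).
Reduce the network between node 2 (A) and node 0 (B) by series/parallel combination:
  Rp1 = R1 ‖ R3 (parallel, both between nodes 0 and 1) = 1/(1/1600 + 1/3000) = 1043 Ω
  Rs1 = R2 + Rp1 (series, joined only at node 1) = 150 + 1043 = 1193 Ω
  Rp2 = R4 ‖ Rs1 (parallel, both between nodes 0 and 2) = 1/(1/1500 + 1/1193) = 664.6 Ω
R_th = 664.6 Ω

Final answer: V_th = 4.358 V, R_th = 664.6 Ω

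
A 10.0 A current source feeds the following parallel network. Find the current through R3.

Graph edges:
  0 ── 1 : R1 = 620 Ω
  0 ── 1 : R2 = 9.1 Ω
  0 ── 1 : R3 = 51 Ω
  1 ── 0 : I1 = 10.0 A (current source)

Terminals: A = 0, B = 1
All resistors sit directly between nodes 0 and 1, so they are in parallel and share one voltage V; the full source current 10 A splits among them.
1/R_par = 1/620 + 1/9.1 + 1/51 = 0.1311 S  =>  R_par = 7.627 Ω
V = I × R_par = 10 × 7.627 = 76.27 V
I_R3 = V/R3 = 76.27/51 = 1.496 A

Final answer: 1.496 A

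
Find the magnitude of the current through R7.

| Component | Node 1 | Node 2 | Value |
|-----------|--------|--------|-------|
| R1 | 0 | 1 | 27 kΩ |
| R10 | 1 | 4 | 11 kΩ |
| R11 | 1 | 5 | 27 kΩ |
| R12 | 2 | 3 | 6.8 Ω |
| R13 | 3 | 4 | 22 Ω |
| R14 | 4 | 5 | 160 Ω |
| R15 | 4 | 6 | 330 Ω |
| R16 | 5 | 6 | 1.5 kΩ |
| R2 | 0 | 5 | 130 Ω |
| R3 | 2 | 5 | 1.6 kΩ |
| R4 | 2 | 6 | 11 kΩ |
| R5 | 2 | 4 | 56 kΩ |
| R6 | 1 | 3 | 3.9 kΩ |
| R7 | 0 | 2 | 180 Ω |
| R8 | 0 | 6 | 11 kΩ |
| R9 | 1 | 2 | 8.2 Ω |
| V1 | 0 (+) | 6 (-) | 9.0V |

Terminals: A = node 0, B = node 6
Nodal analysis, taking node 6 as the 0 V reference.
Source V1 fixes V_0 = 9 V.
KCL at each unknown node (sum of currents leaving = 0; resistances in Ω):
  Node 1: (V_1 - 9)/27000 + (V_1 - V_3)/3900 + (V_1 - V_2)/8.2 + (V_1 - V_4)/11000 + (V_1 - V_5)/27000 = 0
  Node 2: (V_2 - V_5)/1600 + (V_2 - 0)/11000 + (V_2 - V_4)/56000 + (V_2 - 9)/180 + (V_2 - V_1)/8.2 + (V_2 - V_3)/6.8 = 0
  Node 3: (V_3 - V_1)/3900 + (V_3 - V_2)/6.8 + (V_3 - V_4)/22 = 0
  Node 4: (V_4 - V_2)/56000 + (V_4 - V_1)/11000 + (V_4 - V_3)/22 + (V_4 - V_5)/160 + (V_4 - 0)/330 = 0
  Node 5: (V_5 - 9)/130 + (V_5 - V_2)/1600 + (V_5 - V_1)/27000 + (V_5 - V_4)/160 + (V_5 - 0)/1500 = 0
Collecting terms (coefficients in siemens):
  0.1224·V_1 - 0.122·V_2 - 0.0002564·V_3 - 0.00009091·V_4 - 0.00003704·V_5 = 0.0003333
  0.2753·V_2 - 0.122·V_1 - 0.1471·V_3 - 0.00001786·V_4 - 0.000625·V_5 = 0.05
  0.1928·V_3 - 0.0002564·V_1 - 0.1471·V_2 - 0.04545·V_4 = 0
  0.05484·V_4 - 0.00009091·V_1 - 0.00001786·V_2 - 0.04545·V_3 - 0.00625·V_5 = 0
  0.01527·V_5 - 0.00003704·V_1 - 0.000625·V_2 - 0.00625·V_4 = 0.06923
Solving these 5 simultaneous equations (Gaussian elimination) gives:
  V_1 = 6.722 V, V_2 = 6.722 V, V_3 = 6.636 V, V_4 = 6.36 V
  V_5 = 7.428 V
I_R7 = (V_0 - V_2)/R7 = (9 - 6.722)/180 = 0.01266 A
|I_R7| = 0.01266 A

Final answer: |I_R7| = 0.01266 A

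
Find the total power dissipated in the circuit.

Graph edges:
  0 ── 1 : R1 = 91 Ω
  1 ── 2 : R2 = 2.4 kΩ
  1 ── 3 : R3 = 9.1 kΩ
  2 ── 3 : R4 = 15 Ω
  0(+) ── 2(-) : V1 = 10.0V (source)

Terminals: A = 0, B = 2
Nodal analysis, taking node 2 as the 0 V reference.
Source V1 fixes V_0 = 10 V.
KCL at each unknown node (sum of currents leaving = 0; resistances in Ω):
  Node 1: (V_1 - 10)/91 + (V_1 - 0)/2400 + (V_1 - V_3)/9100 = 0
  Node 3: (V_3 - V_1)/9100 + (V_3 - 0)/15 = 0
Collecting terms (coefficients in siemens):
  0.01152·V_1 - 0.0001099·V_3 = 0.1099
  0.06678·V_3 - 0.0001099·V_1 = 0
Determinant D = (0.01152)(0.06678) - (-0.0001099)(-0.0001099) = 0.000769
V_1 = [(0.1099)(0.06678) - (-0.0001099)(0)]/D = 9.543 V
V_3 = [(0.01152)(0) - (0.1099)(-0.0001099)]/D = 0.0157 V
Power in each resistor, P = (ΔV)²/R:
  P_R1 = (10 - 9.543)²/91 = 0.002296 W
  P_R2 = (9.543 - 0)²/2400 = 0.03794 W
  P_R3 = (9.543 - 0.0157)²/9100 = 0.009974 W
  P_R4 = (0 - 0.0157)²/15 = 0.00001644 W
P_total = P_R1 + P_R2 + P_R3 + P_R4 = 0.05023 W

Final answer: 0.05023 W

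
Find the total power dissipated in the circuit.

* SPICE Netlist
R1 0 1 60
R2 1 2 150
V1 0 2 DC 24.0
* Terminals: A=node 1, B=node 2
Nodal analysis, taking node 2 as the 0 V reference.
Source V1 fixes V_0 = 24 V.
KCL at each unknown node (sum of currents leaving = 0; resistances in Ω):
  Node 1: (V_1 - 24)/60 + (V_1 - 0)/150 = 0
Collecting terms: 0.02333 × V_1 = 0.4  =>  V_1 = 17.14 V
Power in each resistor, P = (ΔV)²/R:
  P_R1 = (24 - 17.14)²/60 = 0.7837 W
  P_R2 = (17.14 - 0)²/150 = 1.959 W
P_total = P_R1 + P_R2 = 2.743 W

Final answer: 2.743 W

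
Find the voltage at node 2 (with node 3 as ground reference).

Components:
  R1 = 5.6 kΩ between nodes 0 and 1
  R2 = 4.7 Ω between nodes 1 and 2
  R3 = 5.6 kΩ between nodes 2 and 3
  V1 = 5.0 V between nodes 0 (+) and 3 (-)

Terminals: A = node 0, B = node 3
Nodal analysis, taking node 3 as the 0 V reference.
Source V1 fixes V_0 = 5 V.
KCL at each unknown node (sum of currents leaving = 0; resistances in Ω):
  Node 1: (V_1 - 5)/5600 + (V_1 - V_2)/4.7 = 0
  Node 2: (V_2 - V_1)/4.7 + (V_2 - 0)/5600 = 0
Collecting terms (coefficients in siemens):
  0.2129·V_1 - 0.2128·V_2 = 0.0008929
  0.2129·V_2 - 0.2128·V_1 = 0
Determinant D = (0.2129)(0.2129) - (-0.2128)(-0.2128) = 0.00007602
V_1 = [(0.0008929)(0.2129) - (-0.2128)(0)]/D = 2.501 V
V_2 = [(0.2129)(0) - (0.0008929)(-0.2128)]/D = 2.499 V
The requested potential is V_2 = 2.499 V.

Final answer: V_2 = 2.499 V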